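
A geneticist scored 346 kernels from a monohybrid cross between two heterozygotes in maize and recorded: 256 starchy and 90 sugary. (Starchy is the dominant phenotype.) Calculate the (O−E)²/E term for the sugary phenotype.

For a monohybrid cross between heterozygotes with complete dominance, the expected phenotypic ratio is 3:1.
Under the 3:1 hypothesis (Σ ratio = 4, N = 346):
  starchy: 346 × 3/4 = 259.5
  sugary: 346 × 1/4 = 86.5
Contribution of sugary: (90 − 86.5)² / 86.5 = 0.1416

0.142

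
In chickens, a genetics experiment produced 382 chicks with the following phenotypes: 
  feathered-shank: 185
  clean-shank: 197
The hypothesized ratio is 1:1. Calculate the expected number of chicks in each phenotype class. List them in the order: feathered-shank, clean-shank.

191, 191

Total ratio parts = 2. Expected numbers out of 382:
  feathered-shank: 382 × 1/2 = 191
  clean-shank: 382 × 1/2 = 191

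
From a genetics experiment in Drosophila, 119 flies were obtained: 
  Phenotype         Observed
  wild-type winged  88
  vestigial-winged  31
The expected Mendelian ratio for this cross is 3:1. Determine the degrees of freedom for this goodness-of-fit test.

1

A goodness-of-fit test with 2 phenotype classes has df = 2 − 1 = 1.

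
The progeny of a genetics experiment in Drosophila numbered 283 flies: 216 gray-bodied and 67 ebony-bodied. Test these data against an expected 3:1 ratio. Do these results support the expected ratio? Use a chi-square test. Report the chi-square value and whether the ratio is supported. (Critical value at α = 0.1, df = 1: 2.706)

0.265; consistent

Expected counts for N = 283 under a 3:1 ratio (total parts = 4):
  gray-bodied: 283 × 3/4 = 212.25
  ebony-bodied: 283 × 1/4 = 70.75
χ² = Σ (O − E)² / E
  gray-bodied: (216 − 212.25)² / 212.25 = 0.0663
  ebony-bodied: (67 − 70.75)² / 70.75 = 0.1988
χ² = 0.0663 + 0.1988 = 0.2651 ≈ 0.265
Degrees of freedom = 2 − 1 = 1; critical value at α = 0.1 is 2.706.
Since 0.265 < 2.706, we fail to reject the null hypothesis — the data are consistent with the 3:1 ratio.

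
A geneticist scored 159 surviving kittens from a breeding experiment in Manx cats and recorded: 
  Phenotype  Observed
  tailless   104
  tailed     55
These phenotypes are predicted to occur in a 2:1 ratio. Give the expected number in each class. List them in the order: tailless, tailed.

Expected counts for N = 159 under a 2:1 ratio (total parts = 3):
  tailless: 159 × 2/3 = 106
  tailed: 159 × 1/3 = 53

106, 53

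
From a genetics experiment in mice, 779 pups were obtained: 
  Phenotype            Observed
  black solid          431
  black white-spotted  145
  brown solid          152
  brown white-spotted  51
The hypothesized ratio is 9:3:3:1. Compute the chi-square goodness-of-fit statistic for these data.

Under the 9:3:3:1 hypothesis (Σ ratio = 16, N = 779):
  black solid: 779 × 9/16 = 438.1875
  black white-spotted: 779 × 3/16 = 146.0625
  brown solid: 779 × 3/16 = 146.0625
  brown white-spotted: 779 × 1/16 = 48.6875
χ² = Σ (O − E)² / E
  black solid: (431 − 438.1875)² / 438.1875 = 0.1179
  black white-spotted: (145 − 146.0625)² / 146.0625 = 0.0077
  brown solid: (152 − 146.0625)² / 146.0625 = 0.2414
  brown white-spotted: (51 − 48.6875)² / 48.6875 = 0.1098
χ² = 0.1179 + 0.0077 + 0.2414 + 0.1098 = 0.4768 ≈ 0.477

0.477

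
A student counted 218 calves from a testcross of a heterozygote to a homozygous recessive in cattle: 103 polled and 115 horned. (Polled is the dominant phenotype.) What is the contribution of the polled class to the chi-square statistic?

0.330

A testcross of a heterozygote (Aa × aa) gives a 1:1 phenotypic ratio.
Under the 1:1 hypothesis (Σ ratio = 2, N = 218):
  polled: 218 × 1/2 = 109
  horned: 218 × 1/2 = 109
Contribution of polled: (103 − 109)² / 109 = 0.3303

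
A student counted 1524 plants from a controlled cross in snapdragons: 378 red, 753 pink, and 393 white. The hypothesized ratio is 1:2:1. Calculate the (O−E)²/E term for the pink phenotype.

Total ratio parts = 4. Expected numbers out of 1524:
  red: 1524 × 1/4 = 381
  pink: 1524 × 2/4 = 762
  white: 1524 × 1/4 = 381
Contribution of pink: (753 − 762)² / 762 = 0.1063

0.106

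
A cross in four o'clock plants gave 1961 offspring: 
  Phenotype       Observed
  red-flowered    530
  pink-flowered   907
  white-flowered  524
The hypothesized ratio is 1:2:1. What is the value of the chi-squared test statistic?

Total ratio parts = 4. Expected numbers out of 1961:
  red-flowered: 1961 × 1/4 = 490.25
  pink-flowered: 1961 × 2/4 = 980.5
  white-flowered: 1961 × 1/4 = 490.25
χ² = Σ (O − E)² / E
  red-flowered: (530 − 490.25)² / 490.25 = 3.2230
  pink-flowered: (907 − 980.5)² / 980.5 = 5.5097
  white-flowered: (524 − 490.25)² / 490.25 = 2.3234
χ² = 3.2230 + 5.5097 + 2.3234 = 11.0561 ≈ 11.056

11.056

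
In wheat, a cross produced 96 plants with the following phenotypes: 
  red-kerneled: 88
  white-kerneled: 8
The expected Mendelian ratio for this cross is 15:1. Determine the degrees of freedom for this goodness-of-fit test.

A goodness-of-fit test with 2 phenotype classes has df = 2 − 1 = 1.

1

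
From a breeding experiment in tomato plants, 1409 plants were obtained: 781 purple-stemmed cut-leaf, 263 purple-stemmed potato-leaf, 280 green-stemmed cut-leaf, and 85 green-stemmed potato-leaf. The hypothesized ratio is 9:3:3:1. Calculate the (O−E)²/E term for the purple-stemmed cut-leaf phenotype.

0.169

Total ratio parts = 16. Expected numbers out of 1409:
  purple-stemmed cut-leaf: 1409 × 9/16 = 792.5625
  purple-stemmed potato-leaf: 1409 × 3/16 = 264.1875
  green-stemmed cut-leaf: 1409 × 3/16 = 264.1875
  green-stemmed potato-leaf: 1409 × 1/16 = 88.0625
Contribution of purple-stemmed cut-leaf: (781 − 792.5625)² / 792.5625 = 0.1687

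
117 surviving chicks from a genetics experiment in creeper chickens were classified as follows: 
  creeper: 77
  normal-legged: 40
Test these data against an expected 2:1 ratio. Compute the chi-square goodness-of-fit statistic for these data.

Total ratio parts = 3. Expected numbers out of 117:
  creeper: 117 × 2/3 = 78
  normal-legged: 117 × 1/3 = 39
χ² = Σ (O − E)² / E
  creeper: (77 − 78)² / 78 = 0.0128
  normal-legged: (40 − 39)² / 39 = 0.0256
χ² = 0.0128 + 0.0256 = 0.0384 ≈ 0.038

0.038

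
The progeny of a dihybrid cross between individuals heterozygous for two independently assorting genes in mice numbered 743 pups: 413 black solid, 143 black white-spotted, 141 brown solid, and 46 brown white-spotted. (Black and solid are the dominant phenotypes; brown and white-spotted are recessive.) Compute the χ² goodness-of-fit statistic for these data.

0.180

A dihybrid F₂ with independent assortment and complete dominance at both loci gives a 9:3:3:1 phenotypic ratio.
The 9:3:3:1 ratio has 16 parts, so with N = 743 the expected counts are:
  black solid: 743 × 9/16 = 417.9375
  black white-spotted: 743 × 3/16 = 139.3125
  brown solid: 743 × 3/16 = 139.3125
  brown white-spotted: 743 × 1/16 = 46.4375
χ² = Σ (O − E)² / E
  black solid: (413 − 417.9375)² / 417.9375 = 0.0583
  black white-spotted: (143 − 139.3125)² / 139.3125 = 0.0976
  brown solid: (141 − 139.3125)² / 139.3125 = 0.0204
  brown white-spotted: (46 − 46.4375)² / 46.4375 = 0.0041
χ² = 0.0583 + 0.0976 + 0.0204 + 0.0041 = 0.1804 ≈ 0.180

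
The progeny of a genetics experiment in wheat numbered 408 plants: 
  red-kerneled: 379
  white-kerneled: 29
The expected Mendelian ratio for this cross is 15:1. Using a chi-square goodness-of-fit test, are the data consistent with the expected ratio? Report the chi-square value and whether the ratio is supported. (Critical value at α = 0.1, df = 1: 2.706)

Under the 15:1 hypothesis (Σ ratio = 16, N = 408):
  red-kerneled: 408 × 15/16 = 382.5
  white-kerneled: 408 × 1/16 = 25.5
χ² = Σ (O − E)² / E
  red-kerneled: (379 − 382.5)² / 382.5 = 0.0320
  white-kerneled: (29 − 25.5)² / 25.5 = 0.4804
χ² = 0.0320 + 0.4804 = 0.5124 ≈ 0.512
Degrees of freedom = 2 − 1 = 1; critical value at α = 0.1 is 2.706.
Since 0.512 < 2.706, we fail to reject the null hypothesis — the data are consistent with the 15:1 ratio.

0.512; consistent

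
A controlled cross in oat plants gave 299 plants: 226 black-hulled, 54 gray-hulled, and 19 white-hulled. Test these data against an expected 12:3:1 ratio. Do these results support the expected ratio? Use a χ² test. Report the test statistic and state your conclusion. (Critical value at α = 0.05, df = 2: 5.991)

The 12:3:1 ratio has 16 parts, so with N = 299 the expected counts are:
  black-hulled: 299 × 12/16 = 224.25
  gray-hulled: 299 × 3/16 = 56.0625
  white-hulled: 299 × 1/16 = 18.6875
χ² = Σ (O − E)² / E
  black-hulled: (226 − 224.25)² / 224.25 = 0.0137
  gray-hulled: (54 − 56.0625)² / 56.0625 = 0.0759
  white-hulled: (19 − 18.6875)² / 18.6875 = 0.0052
χ² = 0.0137 + 0.0759 + 0.0052 = 0.0948 ≈ 0.095
Degrees of freedom = 3 − 1 = 2; critical value at α = 0.05 is 5.991.
Since 0.095 < 5.991, we fail to reject the null hypothesis — the data are consistent with the 12:3:1 ratio.

0.095; consistent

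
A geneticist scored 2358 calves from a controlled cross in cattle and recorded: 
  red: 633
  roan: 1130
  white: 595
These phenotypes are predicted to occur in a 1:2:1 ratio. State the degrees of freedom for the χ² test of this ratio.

2

A goodness-of-fit test with 3 phenotype classes has df = 3 − 1 = 2.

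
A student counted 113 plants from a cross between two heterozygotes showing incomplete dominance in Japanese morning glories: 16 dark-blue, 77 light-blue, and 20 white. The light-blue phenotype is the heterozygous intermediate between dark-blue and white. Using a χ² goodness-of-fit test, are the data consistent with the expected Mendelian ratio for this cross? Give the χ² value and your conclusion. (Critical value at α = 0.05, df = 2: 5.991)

15.159; not consistent

With incomplete dominance, a heterozygote × heterozygote cross gives a 1:2:1 phenotypic ratio.
Under the 1:2:1 hypothesis (Σ ratio = 4, N = 113):
  dark-blue: 113 × 1/4 = 28.25
  light-blue: 113 × 2/4 = 56.5
  white: 113 × 1/4 = 28.25
χ² = Σ (O − E)² / E
  dark-blue: (16 − 28.25)² / 28.25 = 5.3119
  light-blue: (77 − 56.5)² / 56.5 = 7.4381
  white: (20 − 28.25)² / 28.25 = 2.4093
χ² = 5.3119 + 7.4381 + 2.4093 = 15.1593 ≈ 15.159
Degrees of freedom = 3 − 1 = 2; critical value at α = 0.05 is 5.991.
Since 15.159 > 5.991, we reject the null hypothesis — the data do not fit the 1:2:1 ratio.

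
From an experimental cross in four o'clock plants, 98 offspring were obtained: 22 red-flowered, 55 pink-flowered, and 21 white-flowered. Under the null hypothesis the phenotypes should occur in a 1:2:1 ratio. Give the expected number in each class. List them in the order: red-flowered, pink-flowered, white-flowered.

24.5, 49, 24.5

Total ratio parts = 4. Expected numbers out of 98:
  red-flowered: 98 × 1/4 = 24.5
  pink-flowered: 98 × 2/4 = 49
  white-flowered: 98 × 1/4 = 24.5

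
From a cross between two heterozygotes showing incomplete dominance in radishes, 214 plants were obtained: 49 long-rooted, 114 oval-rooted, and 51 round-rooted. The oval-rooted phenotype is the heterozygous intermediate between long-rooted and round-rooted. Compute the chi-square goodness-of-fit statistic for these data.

With incomplete dominance, a heterozygote × heterozygote cross gives a 1:2:1 phenotypic ratio.
Expected counts for N = 214 under a 1:2:1 ratio (total parts = 4):
  long-rooted: 214 × 1/4 = 53.5
  oval-rooted: 214 × 2/4 = 107
  round-rooted: 214 × 1/4 = 53.5
χ² = Σ (O − E)² / E
  long-rooted: (49 − 53.5)² / 53.5 = 0.3785
  oval-rooted: (114 − 107)² / 107 = 0.4579
  round-rooted: (51 − 53.5)² / 53.5 = 0.1168
χ² = 0.3785 + 0.4579 + 0.1168 = 0.9532 ≈ 0.953

0.953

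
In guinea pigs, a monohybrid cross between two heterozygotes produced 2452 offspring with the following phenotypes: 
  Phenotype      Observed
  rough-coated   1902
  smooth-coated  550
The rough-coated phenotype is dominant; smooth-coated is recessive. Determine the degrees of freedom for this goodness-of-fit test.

1

For a monohybrid cross between heterozygotes with complete dominance, the expected phenotypic ratio is 3:1.
A goodness-of-fit test with 2 phenotype classes has df = 2 − 1 = 1.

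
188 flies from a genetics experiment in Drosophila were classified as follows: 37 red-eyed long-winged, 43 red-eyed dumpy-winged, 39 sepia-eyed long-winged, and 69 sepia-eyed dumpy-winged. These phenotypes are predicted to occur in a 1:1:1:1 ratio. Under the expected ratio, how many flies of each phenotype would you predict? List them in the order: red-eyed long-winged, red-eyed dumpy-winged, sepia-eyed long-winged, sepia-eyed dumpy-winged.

47, 47, 47, 47

The 1:1:1:1 ratio has 4 parts, so with N = 188 the expected counts are:
  red-eyed long-winged: 188 × 1/4 = 47
  red-eyed dumpy-winged: 188 × 1/4 = 47
  sepia-eyed long-winged: 188 × 1/4 = 47
  sepia-eyed dumpy-winged: 188 × 1/4 = 47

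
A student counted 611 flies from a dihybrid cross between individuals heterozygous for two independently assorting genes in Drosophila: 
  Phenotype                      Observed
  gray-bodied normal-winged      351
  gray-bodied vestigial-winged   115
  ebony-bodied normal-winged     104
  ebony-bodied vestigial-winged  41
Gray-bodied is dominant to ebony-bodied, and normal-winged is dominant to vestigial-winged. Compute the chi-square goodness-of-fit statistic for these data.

A dihybrid F₂ with independent assortment and complete dominance at both loci gives a 9:3:3:1 phenotypic ratio.
Expected counts for N = 611 under a 9:3:3:1 ratio (total parts = 16):
  gray-bodied normal-winged: 611 × 9/16 = 343.6875
  gray-bodied vestigial-winged: 611 × 3/16 = 114.5625
  ebony-bodied normal-winged: 611 × 3/16 = 114.5625
  ebony-bodied vestigial-winged: 611 × 1/16 = 38.1875
χ² = Σ (O − E)² / E
  gray-bodied normal-winged: (351 − 343.6875)² / 343.6875 = 0.1556
  gray-bodied vestigial-winged: (115 − 114.5625)² / 114.5625 = 0.0017
  ebony-bodied normal-winged: (104 − 114.5625)² / 114.5625 = 0.9738
  ebony-bodied vestigial-winged: (41 − 38.1875)² / 38.1875 = 0.2071
χ² = 0.1556 + 0.0017 + 0.9738 + 0.2071 = 1.3382 ≈ 1.338

1.338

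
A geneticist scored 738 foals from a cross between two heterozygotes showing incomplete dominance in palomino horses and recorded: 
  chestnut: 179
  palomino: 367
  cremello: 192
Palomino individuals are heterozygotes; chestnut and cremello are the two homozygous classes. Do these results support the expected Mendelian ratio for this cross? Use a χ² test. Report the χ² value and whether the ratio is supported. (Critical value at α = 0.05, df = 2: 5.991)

With incomplete dominance, a heterozygote × heterozygote cross gives a 1:2:1 phenotypic ratio.
Expected counts for N = 738 under a 1:2:1 ratio (total parts = 4):
  chestnut: 738 × 1/4 = 184.5
  palomino: 738 × 2/4 = 369
  cremello: 738 × 1/4 = 184.5
χ² = Σ (O − E)² / E
  chestnut: (179 − 184.5)² / 184.5 = 0.1640
  palomino: (367 − 369)² / 369 = 0.0108
  cremello: (192 − 184.5)² / 184.5 = 0.3049
χ² = 0.1640 + 0.0108 + 0.3049 = 0.4797 ≈ 0.480
Degrees of freedom = 3 − 1 = 2; critical value at α = 0.05 is 5.991.
Since 0.480 < 5.991, we fail to reject the null hypothesis — the data are consistent with the 1:2:1 ratio.

0.480; consistent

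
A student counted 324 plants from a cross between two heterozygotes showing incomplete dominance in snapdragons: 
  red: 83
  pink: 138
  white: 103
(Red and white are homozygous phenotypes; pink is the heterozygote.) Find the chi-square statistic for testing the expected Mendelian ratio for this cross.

9.580

With incomplete dominance, a heterozygote × heterozygote cross gives a 1:2:1 phenotypic ratio.
Under the 1:2:1 hypothesis (Σ ratio = 4, N = 324):
  red: 324 × 1/4 = 81
  pink: 324 × 2/4 = 162
  white: 324 × 1/4 = 81
χ² = Σ (O − E)² / E
  red: (83 − 81)² / 81 = 0.0494
  pink: (138 − 162)² / 162 = 3.5556
  white: (103 − 81)² / 81 = 5.9753
χ² = 0.0494 + 3.5556 + 5.9753 = 9.5803 ≈ 9.580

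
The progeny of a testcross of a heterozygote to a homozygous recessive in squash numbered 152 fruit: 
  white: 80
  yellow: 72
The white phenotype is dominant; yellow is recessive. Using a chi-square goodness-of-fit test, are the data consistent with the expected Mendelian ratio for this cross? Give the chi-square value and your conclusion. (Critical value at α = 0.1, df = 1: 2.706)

A testcross of a heterozygote (Aa × aa) gives a 1:1 phenotypic ratio.
Expected counts for N = 152 under a 1:1 ratio (total parts = 2):
  white: 152 × 1/2 = 76
  yellow: 152 × 1/2 = 76
χ² = Σ (O − E)² / E
  white: (80 − 76)² / 76 = 0.2105
  yellow: (72 − 76)² / 76 = 0.2105
χ² = 0.2105 + 0.2105 = 0.421
Degrees of freedom = 2 − 1 = 1; critical value at α = 0.1 is 2.706.
Since 0.421 < 2.706, we fail to reject the null hypothesis — the data are consistent with the 1:1 ratio.

0.421; consistent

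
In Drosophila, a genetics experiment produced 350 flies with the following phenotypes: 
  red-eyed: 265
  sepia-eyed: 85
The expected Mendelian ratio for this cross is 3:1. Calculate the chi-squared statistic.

Under the 3:1 hypothesis (Σ ratio = 4, N = 350):
  red-eyed: 350 × 3/4 = 262.5
  sepia-eyed: 350 × 1/4 = 87.5
χ² = Σ (O − E)² / E
  red-eyed: (265 − 262.5)² / 262.5 = 0.0238
  sepia-eyed: (85 − 87.5)² / 87.5 = 0.0714
χ² = 0.0238 + 0.0714 = 0.0952 ≈ 0.095

0.095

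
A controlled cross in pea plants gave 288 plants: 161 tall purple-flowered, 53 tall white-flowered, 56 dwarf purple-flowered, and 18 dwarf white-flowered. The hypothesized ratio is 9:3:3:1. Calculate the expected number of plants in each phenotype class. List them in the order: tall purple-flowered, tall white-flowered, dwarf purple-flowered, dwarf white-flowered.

The 9:3:3:1 ratio has 16 parts, so with N = 288 the expected counts are:
  tall purple-flowered: 288 × 9/16 = 162
  tall white-flowered: 288 × 3/16 = 54
  dwarf purple-flowered: 288 × 3/16 = 54
  dwarf white-flowered: 288 × 1/16 = 18

162, 54, 54, 18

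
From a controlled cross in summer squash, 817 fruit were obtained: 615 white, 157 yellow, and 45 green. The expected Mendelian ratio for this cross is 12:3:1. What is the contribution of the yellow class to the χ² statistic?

0.095

Under the 12:3:1 hypothesis (Σ ratio = 16, N = 817):
  white: 817 × 12/16 = 612.75
  yellow: 817 × 3/16 = 153.1875
  green: 817 × 1/16 = 51.0625
Contribution of yellow: (157 − 153.1875)² / 153.1875 = 0.0949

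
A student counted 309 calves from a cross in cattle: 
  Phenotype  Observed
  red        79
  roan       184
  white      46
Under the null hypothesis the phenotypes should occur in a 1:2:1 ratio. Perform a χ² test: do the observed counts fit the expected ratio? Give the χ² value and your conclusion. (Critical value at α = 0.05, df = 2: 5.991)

Expected counts for N = 309 under a 1:2:1 ratio (total parts = 4):
  red: 309 × 1/4 = 77.25
  roan: 309 × 2/4 = 154.5
  white: 309 × 1/4 = 77.25
χ² = Σ (O − E)² / E
  red: (79 − 77.25)² / 77.25 = 0.0396
  roan: (184 − 154.5)² / 154.5 = 5.6327
  white: (46 − 77.25)² / 77.25 = 12.6416
χ² = 0.0396 + 5.6327 + 12.6416 = 18.3139 ≈ 18.314
Degrees of freedom = 3 − 1 = 2; critical value at α = 0.05 is 5.991.
Since 18.314 > 5.991, we reject the null hypothesis — the data do not fit the 1:2:1 ratio.

18.314; not consistent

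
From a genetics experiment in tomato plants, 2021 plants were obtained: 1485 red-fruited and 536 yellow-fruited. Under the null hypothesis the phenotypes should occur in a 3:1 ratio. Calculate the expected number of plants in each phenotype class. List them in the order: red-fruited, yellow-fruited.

Under the 3:1 hypothesis (Σ ratio = 4, N = 2021):
  red-fruited: 2021 × 3/4 = 1515.75
  yellow-fruited: 2021 × 1/4 = 505.25

1515.75, 505.25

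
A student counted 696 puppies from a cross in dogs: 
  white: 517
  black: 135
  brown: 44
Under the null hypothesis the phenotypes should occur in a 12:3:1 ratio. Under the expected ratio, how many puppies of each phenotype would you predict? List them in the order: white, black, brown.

Under the 12:3:1 hypothesis (Σ ratio = 16, N = 696):
  white: 696 × 12/16 = 522
  black: 696 × 3/16 = 130.5
  brown: 696 × 1/16 = 43.5

522, 130.5, 43.5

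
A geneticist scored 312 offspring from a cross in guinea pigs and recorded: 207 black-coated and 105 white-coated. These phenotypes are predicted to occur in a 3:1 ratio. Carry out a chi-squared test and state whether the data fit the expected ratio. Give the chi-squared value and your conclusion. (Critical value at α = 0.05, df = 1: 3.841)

Expected counts for N = 312 under a 3:1 ratio (total parts = 4):
  black-coated: 312 × 3/4 = 234
  white-coated: 312 × 1/4 = 78
χ² = Σ (O − E)² / E
  black-coated: (207 − 234)² / 234 = 3.1154
  white-coated: (105 − 78)² / 78 = 9.3462
χ² = 3.1154 + 9.3462 = 12.4616 ≈ 12.462
Degrees of freedom = 2 − 1 = 1; critical value at α = 0.05 is 3.841.
Since 12.462 > 3.841, we reject the null hypothesis — the data do not fit the 3:1 ratio.

12.462; not consistent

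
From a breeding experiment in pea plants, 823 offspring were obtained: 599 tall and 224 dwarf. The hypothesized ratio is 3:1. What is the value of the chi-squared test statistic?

Under the 3:1 hypothesis (Σ ratio = 4, N = 823):
  tall: 823 × 3/4 = 617.25
  dwarf: 823 × 1/4 = 205.75
χ² = Σ (O − E)² / E
  tall: (599 − 617.25)² / 617.25 = 0.5396
  dwarf: (224 − 205.75)² / 205.75 = 1.6188
χ² = 0.5396 + 1.6188 = 2.1584 ≈ 2.158

2.158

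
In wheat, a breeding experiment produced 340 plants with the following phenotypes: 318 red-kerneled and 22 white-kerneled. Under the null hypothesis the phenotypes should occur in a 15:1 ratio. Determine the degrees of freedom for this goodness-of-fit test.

1

A goodness-of-fit test with 2 phenotype classes has df = 2 − 1 = 1.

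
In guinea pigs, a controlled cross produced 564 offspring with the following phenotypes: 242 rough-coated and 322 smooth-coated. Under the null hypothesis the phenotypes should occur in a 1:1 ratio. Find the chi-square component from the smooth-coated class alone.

5.674

The 1:1 ratio has 2 parts, so with N = 564 the expected counts are:
  rough-coated: 564 × 1/2 = 282
  smooth-coated: 564 × 1/2 = 282
Contribution of smooth-coated: (322 − 282)² / 282 = 5.6738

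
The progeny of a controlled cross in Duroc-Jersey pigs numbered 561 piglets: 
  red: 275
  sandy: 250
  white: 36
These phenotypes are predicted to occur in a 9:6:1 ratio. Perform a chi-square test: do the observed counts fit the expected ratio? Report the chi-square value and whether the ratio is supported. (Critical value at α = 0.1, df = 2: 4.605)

Total ratio parts = 16. Expected numbers out of 561:
  red: 561 × 9/16 = 315.5625
  sandy: 561 × 6/16 = 210.375
  white: 561 × 1/16 = 35.0625
χ² = Σ (O − E)² / E
  red: (275 − 315.5625)² / 315.5625 = 5.2139
  sandy: (250 − 210.375)² / 210.375 = 7.4635
  white: (36 − 35.0625)² / 35.0625 = 0.0251
χ² = 5.2139 + 7.4635 + 0.0251 = 12.7025 ≈ 12.703
Degrees of freedom = 3 − 1 = 2; critical value at α = 0.1 is 4.605.
Since 12.703 > 4.605, we reject the null hypothesis — the data do not fit the 9:6:1 ratio.

12.703; not consistent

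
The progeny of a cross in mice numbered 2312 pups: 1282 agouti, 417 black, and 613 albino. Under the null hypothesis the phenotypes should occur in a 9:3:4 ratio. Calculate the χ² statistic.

3.011

Under the 9:3:4 hypothesis (Σ ratio = 16, N = 2312):
  agouti: 2312 × 9/16 = 1300.5
  black: 2312 × 3/16 = 433.5
  albino: 2312 × 4/16 = 578
χ² = Σ (O − E)² / E
  agouti: (1282 − 1300.5)² / 1300.5 = 0.2632
  black: (417 − 433.5)² / 433.5 = 0.6280
  albino: (613 − 578)² / 578 = 2.1194
χ² = 0.2632 + 0.6280 + 2.1194 = 3.0106 ≈ 3.011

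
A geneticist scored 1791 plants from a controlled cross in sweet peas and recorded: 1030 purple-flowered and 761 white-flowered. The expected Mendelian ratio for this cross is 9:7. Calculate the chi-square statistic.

Total ratio parts = 16. Expected numbers out of 1791:
  purple-flowered: 1791 × 9/16 = 1007.4375
  white-flowered: 1791 × 7/16 = 783.5625
χ² = Σ (O − E)² / E
  purple-flowered: (1030 − 1007.4375)² / 1007.4375 = 0.5053
  white-flowered: (761 − 783.5625)² / 783.5625 = 0.6497
χ² = 0.5053 + 0.6497 = 1.155

1.155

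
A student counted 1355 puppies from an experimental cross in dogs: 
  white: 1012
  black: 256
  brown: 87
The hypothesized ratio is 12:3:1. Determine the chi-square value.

The 12:3:1 ratio has 16 parts, so with N = 1355 the expected counts are:
  white: 1355 × 12/16 = 1016.25
  black: 1355 × 3/16 = 254.0625
  brown: 1355 × 1/16 = 84.6875
χ² = Σ (O − E)² / E
  white: (1012 − 1016.25)² / 1016.25 = 0.0178
  black: (256 − 254.0625)² / 254.0625 = 0.0148
  brown: (87 − 84.6875)² / 84.6875 = 0.0631
χ² = 0.0178 + 0.0148 + 0.0631 = 0.0957 ≈ 0.096

0.096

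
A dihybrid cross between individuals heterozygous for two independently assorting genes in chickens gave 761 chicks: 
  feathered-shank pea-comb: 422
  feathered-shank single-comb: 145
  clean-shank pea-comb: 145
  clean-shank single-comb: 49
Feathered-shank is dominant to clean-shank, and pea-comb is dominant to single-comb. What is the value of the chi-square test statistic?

0.204

A dihybrid F₂ with independent assortment and complete dominance at both loci gives a 9:3:3:1 phenotypic ratio.
Total ratio parts = 16. Expected numbers out of 761:
  feathered-shank pea-comb: 761 × 9/16 = 428.0625
  feathered-shank single-comb: 761 × 3/16 = 142.6875
  clean-shank pea-comb: 761 × 3/16 = 142.6875
  clean-shank single-comb: 761 × 1/16 = 47.5625
χ² = Σ (O − E)² / E
  feathered-shank pea-comb: (422 − 428.0625)² / 428.0625 = 0.0859
  feathered-shank single-comb: (145 − 142.6875)² / 142.6875 = 0.0375
  clean-shank pea-comb: (145 − 142.6875)² / 142.6875 = 0.0375
  clean-shank single-comb: (49 − 47.5625)² / 47.5625 = 0.0434
χ² = 0.0859 + 0.0375 + 0.0375 + 0.0434 = 0.2043 ≈ 0.204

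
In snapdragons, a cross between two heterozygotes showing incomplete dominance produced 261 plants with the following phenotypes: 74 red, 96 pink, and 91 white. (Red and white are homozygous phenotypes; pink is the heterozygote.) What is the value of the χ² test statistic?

With incomplete dominance, a heterozygote × heterozygote cross gives a 1:2:1 phenotypic ratio.
Under the 1:2:1 hypothesis (Σ ratio = 4, N = 261):
  red: 261 × 1/4 = 65.25
  pink: 261 × 2/4 = 130.5
  white: 261 × 1/4 = 65.25
χ² = Σ (O − E)² / E
  red: (74 − 65.25)² / 65.25 = 1.1734
  pink: (96 − 130.5)² / 130.5 = 9.1207
  white: (91 − 65.25)² / 65.25 = 10.1619
χ² = 1.1734 + 9.1207 + 10.1619 = 20.456

20.456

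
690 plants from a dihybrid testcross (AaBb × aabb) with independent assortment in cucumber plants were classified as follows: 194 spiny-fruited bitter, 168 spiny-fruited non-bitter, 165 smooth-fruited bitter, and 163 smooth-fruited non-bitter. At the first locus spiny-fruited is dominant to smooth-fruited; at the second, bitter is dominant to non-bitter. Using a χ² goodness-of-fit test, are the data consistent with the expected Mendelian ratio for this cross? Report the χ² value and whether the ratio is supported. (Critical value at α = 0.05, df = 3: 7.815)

A dihybrid testcross with independent assortment gives a 1:1:1:1 ratio.
The 1:1:1:1 ratio has 4 parts, so with N = 690 the expected counts are:
  spiny-fruited bitter: 690 × 1/4 = 172.5
  spiny-fruited non-bitter: 690 × 1/4 = 172.5
  smooth-fruited bitter: 690 × 1/4 = 172.5
  smooth-fruited non-bitter: 690 × 1/4 = 172.5
χ² = Σ (O − E)² / E
  spiny-fruited bitter: (194 − 172.5)² / 172.5 = 2.6797
  spiny-fruited non-bitter: (168 − 172.5)² / 172.5 = 0.1174
  smooth-fruited bitter: (165 − 172.5)² / 172.5 = 0.3261
  smooth-fruited non-bitter: (163 − 172.5)² / 172.5 = 0.5232
χ² = 2.6797 + 0.1174 + 0.3261 + 0.5232 = 3.6464 ≈ 3.646
Degrees of freedom = 4 − 1 = 3; critical value at α = 0.05 is 7.815.
Since 3.646 < 7.815, we fail to reject the null hypothesis — the data are consistent with the 1:1:1:1 ratio.

3.646; consistent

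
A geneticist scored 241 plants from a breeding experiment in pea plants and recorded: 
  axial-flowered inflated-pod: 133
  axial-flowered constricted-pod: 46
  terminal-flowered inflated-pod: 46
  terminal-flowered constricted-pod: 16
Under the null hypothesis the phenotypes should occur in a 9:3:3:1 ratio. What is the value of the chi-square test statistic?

Under the 9:3:3:1 hypothesis (Σ ratio = 16, N = 241):
  axial-flowered inflated-pod: 241 × 9/16 = 135.5625
  axial-flowered constricted-pod: 241 × 3/16 = 45.1875
  terminal-flowered inflated-pod: 241 × 3/16 = 45.1875
  terminal-flowered constricted-pod: 241 × 1/16 = 15.0625
χ² = Σ (O − E)² / E
  axial-flowered inflated-pod: (133 − 135.5625)² / 135.5625 = 0.0484
  axial-flowered constricted-pod: (46 − 45.1875)² / 45.1875 = 0.0146
  terminal-flowered inflated-pod: (46 − 45.1875)² / 45.1875 = 0.0146
  terminal-flowered constricted-pod: (16 − 15.0625)² / 15.0625 = 0.0584
χ² = 0.0484 + 0.0146 + 0.0146 + 0.0584 = 0.136

0.136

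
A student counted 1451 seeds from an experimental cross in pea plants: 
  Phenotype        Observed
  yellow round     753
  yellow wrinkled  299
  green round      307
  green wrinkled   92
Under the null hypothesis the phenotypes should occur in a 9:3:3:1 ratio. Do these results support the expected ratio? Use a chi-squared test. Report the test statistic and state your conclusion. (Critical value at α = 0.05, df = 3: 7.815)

12.065; not consistent

Under the 9:3:3:1 hypothesis (Σ ratio = 16, N = 1451):
  yellow round: 1451 × 9/16 = 816.1875
  yellow wrinkled: 1451 × 3/16 = 272.0625
  green round: 1451 × 3/16 = 272.0625
  green wrinkled: 1451 × 1/16 = 90.6875
χ² = Σ (O − E)² / E
  yellow round: (753 − 816.1875)² / 816.1875 = 4.8918
  yellow wrinkled: (299 − 272.0625)² / 272.0625 = 2.6671
  green round: (307 − 272.0625)² / 272.0625 = 4.4866
  green wrinkled: (92 − 90.6875)² / 90.6875 = 0.0190
χ² = 4.8918 + 2.6671 + 4.4866 + 0.0190 = 12.0645 ≈ 12.065
Degrees of freedom = 4 − 1 = 3; critical value at α = 0.05 is 7.815.
Since 12.065 > 7.815, we reject the null hypothesis — the data do not fit the 9:3:3:1 ratio.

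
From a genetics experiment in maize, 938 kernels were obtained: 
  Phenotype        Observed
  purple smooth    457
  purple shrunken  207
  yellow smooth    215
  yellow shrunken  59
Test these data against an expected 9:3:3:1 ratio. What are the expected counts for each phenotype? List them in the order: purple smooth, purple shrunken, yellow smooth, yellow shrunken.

527.625, 175.875, 175.875, 58.625

Total ratio parts = 16. Expected numbers out of 938:
  purple smooth: 938 × 9/16 = 527.625
  purple shrunken: 938 × 3/16 = 175.875
  yellow smooth: 938 × 3/16 = 175.875
  yellow shrunken: 938 × 1/16 = 58.625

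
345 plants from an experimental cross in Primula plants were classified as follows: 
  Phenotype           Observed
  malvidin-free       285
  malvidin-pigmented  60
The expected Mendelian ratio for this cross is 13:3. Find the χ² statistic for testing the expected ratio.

0.418

Under the 13:3 hypothesis (Σ ratio = 16, N = 345):
  malvidin-free: 345 × 13/16 = 280.3125
  malvidin-pigmented: 345 × 3/16 = 64.6875
χ² = Σ (O − E)² / E
  malvidin-free: (285 − 280.3125)² / 280.3125 = 0.0784
  malvidin-pigmented: (60 − 64.6875)² / 64.6875 = 0.3397
χ² = 0.0784 + 0.3397 = 0.4181 ≈ 0.418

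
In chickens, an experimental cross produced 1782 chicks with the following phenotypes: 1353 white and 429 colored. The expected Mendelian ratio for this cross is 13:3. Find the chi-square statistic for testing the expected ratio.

33.157

Total ratio parts = 16. Expected numbers out of 1782:
  white: 1782 × 13/16 = 1447.875
  colored: 1782 × 3/16 = 334.125
χ² = Σ (O − E)² / E
  white: (1353 − 1447.875)² / 1447.875 = 6.2169
  colored: (429 − 334.125)² / 334.125 = 26.9398
χ² = 6.2169 + 26.9398 = 33.1567 ≈ 33.157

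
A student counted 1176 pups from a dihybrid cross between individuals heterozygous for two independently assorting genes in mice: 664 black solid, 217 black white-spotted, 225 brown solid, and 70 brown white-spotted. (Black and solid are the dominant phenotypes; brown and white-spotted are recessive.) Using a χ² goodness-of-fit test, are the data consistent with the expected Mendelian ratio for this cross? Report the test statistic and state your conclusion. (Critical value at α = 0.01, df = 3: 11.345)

A dihybrid F₂ with independent assortment and complete dominance at both loci gives a 9:3:3:1 phenotypic ratio.
The 9:3:3:1 ratio has 16 parts, so with N = 1176 the expected counts are:
  black solid: 1176 × 9/16 = 661.5
  black white-spotted: 1176 × 3/16 = 220.5
  brown solid: 1176 × 3/16 = 220.5
  brown white-spotted: 1176 × 1/16 = 73.5
χ² = Σ (O − E)² / E
  black solid: (664 − 661.5)² / 661.5 = 0.0094
  black white-spotted: (217 − 220.5)² / 220.5 = 0.0556
  brown solid: (225 − 220.5)² / 220.5 = 0.0918
  brown white-spotted: (70 − 73.5)² / 73.5 = 0.1667
χ² = 0.0094 + 0.0556 + 0.0918 + 0.1667 = 0.3235 ≈ 0.324
Degrees of freedom = 4 − 1 = 3; critical value at α = 0.01 is 11.345.
Since 0.324 < 11.345, we fail to reject the null hypothesis — the data are consistent with the 9:3:3:1 ratio.

0.324; consistent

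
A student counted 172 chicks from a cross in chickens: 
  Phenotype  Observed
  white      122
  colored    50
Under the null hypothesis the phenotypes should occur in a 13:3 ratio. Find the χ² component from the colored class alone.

The 13:3 ratio has 16 parts, so with N = 172 the expected counts are:
  white: 172 × 13/16 = 139.75
  colored: 172 × 3/16 = 32.25
Contribution of colored: (50 − 32.25)² / 32.25 = 9.7694

9.769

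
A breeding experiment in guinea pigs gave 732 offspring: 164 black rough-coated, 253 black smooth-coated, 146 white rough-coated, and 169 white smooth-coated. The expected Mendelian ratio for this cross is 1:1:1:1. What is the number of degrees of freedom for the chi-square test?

A goodness-of-fit test with 4 phenotype classes has df = 4 − 1 = 3.

3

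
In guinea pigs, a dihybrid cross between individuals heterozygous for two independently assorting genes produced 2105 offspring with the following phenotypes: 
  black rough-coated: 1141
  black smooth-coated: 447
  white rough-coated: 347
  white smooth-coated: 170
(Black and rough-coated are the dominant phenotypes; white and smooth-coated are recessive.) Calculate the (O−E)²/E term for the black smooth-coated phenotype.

6.934

A dihybrid F₂ with independent assortment and complete dominance at both loci gives a 9:3:3:1 phenotypic ratio.
Under the 9:3:3:1 hypothesis (Σ ratio = 16, N = 2105):
  black rough-coated: 2105 × 9/16 = 1184.0625
  black smooth-coated: 2105 × 3/16 = 394.6875
  white rough-coated: 2105 × 3/16 = 394.6875
  white smooth-coated: 2105 × 1/16 = 131.5625
Contribution of black smooth-coated: (447 − 394.6875)² / 394.6875 = 6.9336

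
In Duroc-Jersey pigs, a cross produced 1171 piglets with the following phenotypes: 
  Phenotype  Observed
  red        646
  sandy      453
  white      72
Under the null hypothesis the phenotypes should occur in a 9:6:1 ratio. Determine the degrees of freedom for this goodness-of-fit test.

A goodness-of-fit test with 3 phenotype classes has df = 3 − 1 = 2.

2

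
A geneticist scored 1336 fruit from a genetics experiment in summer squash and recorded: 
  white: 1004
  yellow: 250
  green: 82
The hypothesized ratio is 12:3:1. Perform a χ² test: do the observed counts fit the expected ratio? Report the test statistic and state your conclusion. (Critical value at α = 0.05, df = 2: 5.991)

0.032; consistent

Total ratio parts = 16. Expected numbers out of 1336:
  white: 1336 × 12/16 = 1002
  yellow: 1336 × 3/16 = 250.5
  green: 1336 × 1/16 = 83.5
χ² = Σ (O − E)² / E
  white: (1004 − 1002)² / 1002 = 0.0040
  yellow: (250 − 250.5)² / 250.5 = 0.0010
  green: (82 − 83.5)² / 83.5 = 0.0269
χ² = 0.0040 + 0.0010 + 0.0269 = 0.0319 ≈ 0.032
Degrees of freedom = 3 − 1 = 2; critical value at α = 0.05 is 5.991.
Since 0.032 < 5.991, we fail to reject the null hypothesis — the data are consistent with the 12:3:1 ratio.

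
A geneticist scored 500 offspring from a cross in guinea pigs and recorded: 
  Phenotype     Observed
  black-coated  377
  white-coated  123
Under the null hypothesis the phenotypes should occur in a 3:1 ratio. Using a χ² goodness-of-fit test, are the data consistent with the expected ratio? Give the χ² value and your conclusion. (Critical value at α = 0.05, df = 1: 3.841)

The 3:1 ratio has 4 parts, so with N = 500 the expected counts are:
  black-coated: 500 × 3/4 = 375
  white-coated: 500 × 1/4 = 125
χ² = Σ (O − E)² / E
  black-coated: (377 − 375)² / 375 = 0.0107
  white-coated: (123 − 125)² / 125 = 0.0320
χ² = 0.0107 + 0.0320 = 0.0427 ≈ 0.043
Degrees of freedom = 2 − 1 = 1; critical value at α = 0.05 is 3.841.
Since 0.043 < 3.841, we fail to reject the null hypothesis — the data are consistent with the 3:1 ratio.

0.043; consistent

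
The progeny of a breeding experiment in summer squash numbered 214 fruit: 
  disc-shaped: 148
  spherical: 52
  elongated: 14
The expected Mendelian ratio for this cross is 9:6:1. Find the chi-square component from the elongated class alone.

Expected counts for N = 214 under a 9:6:1 ratio (total parts = 16):
  disc-shaped: 214 × 9/16 = 120.375
  spherical: 214 × 6/16 = 80.25
  elongated: 214 × 1/16 = 13.375
Contribution of elongated: (14 − 13.375)² / 13.375 = 0.0292

0.029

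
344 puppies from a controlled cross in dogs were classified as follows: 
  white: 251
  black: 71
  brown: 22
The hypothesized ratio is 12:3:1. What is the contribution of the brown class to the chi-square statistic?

Under the 12:3:1 hypothesis (Σ ratio = 16, N = 344):
  white: 344 × 12/16 = 258
  black: 344 × 3/16 = 64.5
  brown: 344 × 1/16 = 21.5
Contribution of brown: (22 − 21.5)² / 21.5 = 0.0116

0.012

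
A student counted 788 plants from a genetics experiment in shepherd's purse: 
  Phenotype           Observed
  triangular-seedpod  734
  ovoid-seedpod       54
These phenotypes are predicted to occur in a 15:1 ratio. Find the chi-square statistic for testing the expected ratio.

0.489

Under the 15:1 hypothesis (Σ ratio = 16, N = 788):
  triangular-seedpod: 788 × 15/16 = 738.75
  ovoid-seedpod: 788 × 1/16 = 49.25
χ² = Σ (O − E)² / E
  triangular-seedpod: (734 − 738.75)² / 738.75 = 0.0305
  ovoid-seedpod: (54 − 49.25)² / 49.25 = 0.4581
χ² = 0.0305 + 0.4581 = 0.4886 ≈ 0.489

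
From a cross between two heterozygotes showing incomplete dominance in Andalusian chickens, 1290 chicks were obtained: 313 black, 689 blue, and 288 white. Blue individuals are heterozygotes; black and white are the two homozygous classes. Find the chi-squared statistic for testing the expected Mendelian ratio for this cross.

With incomplete dominance, a heterozygote × heterozygote cross gives a 1:2:1 phenotypic ratio.
Total ratio parts = 4. Expected numbers out of 1290:
  black: 1290 × 1/4 = 322.5
  blue: 1290 × 2/4 = 645
  white: 1290 × 1/4 = 322.5
χ² = Σ (O − E)² / E
  black: (313 − 322.5)² / 322.5 = 0.2798
  blue: (689 − 645)² / 645 = 3.0016
  white: (288 − 322.5)² / 322.5 = 3.6907
χ² = 0.2798 + 3.0016 + 3.6907 = 6.9721 ≈ 6.972

6.972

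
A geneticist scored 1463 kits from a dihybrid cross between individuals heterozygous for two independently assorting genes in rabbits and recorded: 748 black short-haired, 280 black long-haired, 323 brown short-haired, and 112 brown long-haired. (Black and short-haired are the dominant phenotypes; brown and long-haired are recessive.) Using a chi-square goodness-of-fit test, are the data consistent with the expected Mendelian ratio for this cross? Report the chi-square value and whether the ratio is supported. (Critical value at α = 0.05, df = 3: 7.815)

A dihybrid F₂ with independent assortment and complete dominance at both loci gives a 9:3:3:1 phenotypic ratio.
Expected counts for N = 1463 under a 9:3:3:1 ratio (total parts = 16):
  black short-haired: 1463 × 9/16 = 822.9375
  black long-haired: 1463 × 3/16 = 274.3125
  brown short-haired: 1463 × 3/16 = 274.3125
  brown long-haired: 1463 × 1/16 = 91.4375
χ² = Σ (O − E)² / E
  black short-haired: (748 − 822.9375)² / 822.9375 = 6.8239
  black long-haired: (280 − 274.3125)² / 274.3125 = 0.1179
  brown short-haired: (323 − 274.3125)² / 274.3125 = 8.6415
  brown long-haired: (112 − 91.4375)² / 91.4375 = 4.6241
χ² = 6.8239 + 0.1179 + 8.6415 + 4.6241 = 20.2074 ≈ 20.207
Degrees of freedom = 4 − 1 = 3; critical value at α = 0.05 is 7.815.
Since 20.207 > 7.815, we reject the null hypothesis — the data do not fit the 9:3:3:1 ratio.

20.207; not consistent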